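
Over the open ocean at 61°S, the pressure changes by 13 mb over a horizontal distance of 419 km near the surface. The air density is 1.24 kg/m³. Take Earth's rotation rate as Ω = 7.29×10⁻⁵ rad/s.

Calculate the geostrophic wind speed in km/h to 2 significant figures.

71 km/h

Coriolis parameter at 61°S:
f = 2Ω sin φ = 2 × 7.29×10⁻⁵ × sin 61° = 1.28×10⁻⁴ s⁻¹
Pressure gradient: |∂P/∂n| = 1300 Pa / 419000 m = 3.10×10⁻³ Pa/m
Geostrophic balance (pressure-gradient force = Coriolis force):
V_g = (1/(fρ)) |∂P/∂n| = 3.10×10⁻³ / (1.28×10⁻⁴ × 1.24) = 19.6 m/s
Converting: 19.6 m/s × 3.6 = 71 km/h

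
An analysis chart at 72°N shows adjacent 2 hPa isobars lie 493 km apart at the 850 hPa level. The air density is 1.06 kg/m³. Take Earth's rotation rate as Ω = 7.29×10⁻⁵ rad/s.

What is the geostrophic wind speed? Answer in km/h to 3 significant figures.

9.94 km/h

Coriolis parameter at 72°N:
f = 2Ω sin φ = 2 × 7.29×10⁻⁵ × sin 72° = 1.39×10⁻⁴ s⁻¹
Pressure gradient: |∂P/∂n| = 200 Pa / 493000 m = 4.06×10⁻⁴ Pa/m
Geostrophic balance (pressure-gradient force = Coriolis force):
V_g = (1/(fρ)) |∂P/∂n| = 4.06×10⁻⁴ / (1.39×10⁻⁴ × 1.06) = 2.76 m/s
Converting: 2.76 m/s × 3.6 = 9.94 km/h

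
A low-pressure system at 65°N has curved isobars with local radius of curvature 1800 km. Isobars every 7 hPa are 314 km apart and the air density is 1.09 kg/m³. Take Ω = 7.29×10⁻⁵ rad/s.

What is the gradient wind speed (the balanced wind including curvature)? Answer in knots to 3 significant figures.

28.3 knots

Coriolis parameter at 65°N:
f = 2Ω sin φ = 2 × 7.29×10⁻⁵ × sin 65° = 1.32×10⁻⁴ s⁻¹
Pressure gradient: |∂P/∂n| = 700 Pa / 314000 m = 2.23×10⁻³ Pa/m
Geostrophic speed: V_g = |∂P/∂n|/(fρ) = 2.23×10⁻³/(1.32×10⁻⁴ × 1.09) = 15.5 m/s
Around a low, centrifugal force acts outward with Coriolis, so pressure-gradient force balances both:
(1/ρ)|∂P/∂n| = fV + V²/R  →  V² + fR·V − fR·V_g = 0
With fR = 1.32×10⁻⁴ × 1800×10³ m = 238 m/s:
V = [−fR + √((fR)² + 4 fR V_g)]/2 = [−238 + √(238² + 4×238×15.5)]/2 = 14.6 m/s
Subgeostrophic (V < V_g = 15.5 m/s), as expected around a low.
Converting: 14.6 m/s × 1.944 = 28.3 knots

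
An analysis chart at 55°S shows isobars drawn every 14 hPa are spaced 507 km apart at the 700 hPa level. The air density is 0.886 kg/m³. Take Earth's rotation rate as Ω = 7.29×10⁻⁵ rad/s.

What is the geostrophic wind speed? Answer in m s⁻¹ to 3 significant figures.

Coriolis parameter at 55°S:
f = 2Ω sin φ = 2 × 7.29×10⁻⁵ × sin 55° = 1.19×10⁻⁴ s⁻¹
Pressure gradient: |∂P/∂n| = 1400 Pa / 507000 m = 2.76×10⁻³ Pa/m
Geostrophic balance (pressure-gradient force = Coriolis force):
V_g = (1/(fρ)) |∂P/∂n| = 2.76×10⁻³ / (1.19×10⁻⁴ × 0.886) = 26.1 m/s

26.1 m s⁻¹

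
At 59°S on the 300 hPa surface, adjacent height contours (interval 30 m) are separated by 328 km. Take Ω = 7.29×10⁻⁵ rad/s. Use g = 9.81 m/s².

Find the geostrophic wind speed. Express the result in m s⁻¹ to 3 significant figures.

Coriolis parameter at 59°S:
f = 2Ω sin φ = 2 × 7.29×10⁻⁵ × sin 59° = 1.25×10⁻⁴ s⁻¹
Height gradient: |∂Z/∂n| = 30 m / 328000 m = 9.15×10⁻⁵
On a pressure surface, geostrophic balance gives V_g = (g/f)|∂Z/∂n|:
V_g = 9.81 × 9.15×10⁻⁵ / 1.25×10⁻⁴ = 7.18 m/s

7.18 m s⁻¹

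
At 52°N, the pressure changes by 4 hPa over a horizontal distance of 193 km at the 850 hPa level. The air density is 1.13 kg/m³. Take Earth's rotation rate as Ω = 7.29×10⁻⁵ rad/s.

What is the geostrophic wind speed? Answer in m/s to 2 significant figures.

Coriolis parameter at 52°N:
f = 2Ω sin φ = 2 × 7.29×10⁻⁵ × sin 52° = 1.15×10⁻⁴ s⁻¹
Pressure gradient: |∂P/∂n| = 400 Pa / 193000 m = 2.07×10⁻³ Pa/m
Geostrophic balance (pressure-gradient force = Coriolis force):
V_g = (1/(fρ)) |∂P/∂n| = 2.07×10⁻³ / (1.15×10⁻⁴ × 1.13) = 16.0 m/s

16 m/s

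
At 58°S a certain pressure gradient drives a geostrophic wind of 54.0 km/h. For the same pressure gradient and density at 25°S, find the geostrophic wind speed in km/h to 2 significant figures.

110 km/h

With the same pressure gradient and density, V_g ∝ 1/f ∝ 1/sin φ.
V₂ = V₁ · sin φ₁ / sin φ₂ = 54.0 × sin 58° / sin 25°
V₂ = 54.0 × 0.8480/0.4226 = 110 km/h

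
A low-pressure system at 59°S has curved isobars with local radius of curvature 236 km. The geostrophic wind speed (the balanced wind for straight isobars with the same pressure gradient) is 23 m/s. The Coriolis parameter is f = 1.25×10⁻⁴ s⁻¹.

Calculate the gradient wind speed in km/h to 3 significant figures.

54.7 km/h

Around a low, centrifugal force acts outward with Coriolis, so pressure-gradient force balances both:
(1/ρ)|∂P/∂n| = fV + V²/R  →  V² + fR·V − fR·V_g = 0
With fR = 1.25×10⁻⁴ × 236×10³ m = 29.5 m/s:
V = [−fR + √((fR)² + 4 fR V_g)]/2 = [−29.5 + √(29.5² + 4×29.5×23)]/2 = 15.2 m/s
Subgeostrophic (V < V_g = 23 m/s), as expected around a low.
Converting: 15.2 m/s × 3.6 = 54.7 km/h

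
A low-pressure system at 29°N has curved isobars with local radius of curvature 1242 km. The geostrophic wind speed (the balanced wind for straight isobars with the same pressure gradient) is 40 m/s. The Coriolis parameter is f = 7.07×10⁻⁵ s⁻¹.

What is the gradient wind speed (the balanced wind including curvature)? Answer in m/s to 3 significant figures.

Around a low, centrifugal force acts outward with Coriolis, so pressure-gradient force balances both:
(1/ρ)|∂P/∂n| = fV + V²/R  →  V² + fR·V − fR·V_g = 0
With fR = 7.07×10⁻⁵ × 1242×10³ m = 87.8 m/s:
V = [−fR + √((fR)² + 4 fR V_g)]/2 = [−87.8 + √(87.8² + 4×87.8×40)]/2 = 29.9 m/s
Subgeostrophic (V < V_g = 40 m/s), as expected around a low.

29.9 m/s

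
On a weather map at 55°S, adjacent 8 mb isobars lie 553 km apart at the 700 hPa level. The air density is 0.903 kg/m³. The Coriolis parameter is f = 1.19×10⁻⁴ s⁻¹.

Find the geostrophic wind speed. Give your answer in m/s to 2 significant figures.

Pressure gradient: |∂P/∂n| = 800 Pa / 553000 m = 1.45×10⁻³ Pa/m
Geostrophic balance (pressure-gradient force = Coriolis force):
V_g = (1/(fρ)) |∂P/∂n| = 1.45×10⁻³ / (1.19×10⁻⁴ × 0.903) = 13.5 m/s

13 m/s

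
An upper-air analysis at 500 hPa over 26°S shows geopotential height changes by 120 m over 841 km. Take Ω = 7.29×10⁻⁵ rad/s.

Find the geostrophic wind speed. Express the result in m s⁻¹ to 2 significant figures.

Coriolis parameter at 26°S:
f = 2Ω sin φ = 2 × 7.29×10⁻⁵ × sin 26° = 6.39×10⁻⁵ s⁻¹
Height gradient: |∂Z/∂n| = 120 m / 841000 m = 1.43×10⁻⁴
On a pressure surface, geostrophic balance gives V_g = (g/f)|∂Z/∂n|:
V_g = 9.81 × 1.43×10⁻⁴ / 6.39×10⁻⁵ = 21.9 m/s

22 m s⁻¹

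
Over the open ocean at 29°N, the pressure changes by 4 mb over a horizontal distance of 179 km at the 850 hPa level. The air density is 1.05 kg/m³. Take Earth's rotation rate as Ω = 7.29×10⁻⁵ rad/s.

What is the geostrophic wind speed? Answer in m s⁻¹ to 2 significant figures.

Coriolis parameter at 29°N:
f = 2Ω sin φ = 2 × 7.29×10⁻⁵ × sin 29° = 7.07×10⁻⁵ s⁻¹
Pressure gradient: |∂P/∂n| = 400 Pa / 179000 m = 2.23×10⁻³ Pa/m
Geostrophic balance (pressure-gradient force = Coriolis force):
V_g = (1/(fρ)) |∂P/∂n| = 2.23×10⁻³ / (7.07×10⁻⁵ × 1.05) = 30.1 m/s

30 m s⁻¹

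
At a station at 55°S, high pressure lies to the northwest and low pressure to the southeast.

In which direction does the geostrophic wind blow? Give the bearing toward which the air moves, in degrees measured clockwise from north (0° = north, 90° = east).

045°

The pressure-gradient force points toward the southeast (bearing 135°).
Geostrophic balance: in the Southern Hemisphere the Coriolis force deflects motion to the left, so the geostrophic wind blows 90° to the left of the pressure-gradient force (low pressure on the right).
Rotating 135° by 90° counterclockwise gives 045° — the wind blows toward the northeast.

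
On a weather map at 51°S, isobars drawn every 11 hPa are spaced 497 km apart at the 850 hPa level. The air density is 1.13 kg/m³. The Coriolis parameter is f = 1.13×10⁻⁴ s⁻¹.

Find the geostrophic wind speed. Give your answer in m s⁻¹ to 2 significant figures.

Pressure gradient: |∂P/∂n| = 1100 Pa / 497000 m = 2.21×10⁻³ Pa/m
Geostrophic balance (pressure-gradient force = Coriolis force):
V_g = (1/(fρ)) |∂P/∂n| = 2.21×10⁻³ / (1.13×10⁻⁴ × 1.13) = 17.3 m/s

17 m s⁻¹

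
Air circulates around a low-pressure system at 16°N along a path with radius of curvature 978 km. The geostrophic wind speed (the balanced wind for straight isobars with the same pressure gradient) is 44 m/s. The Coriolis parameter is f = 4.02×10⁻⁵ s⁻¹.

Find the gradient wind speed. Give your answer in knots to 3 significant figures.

51.2 knots

Around a low, centrifugal force acts outward with Coriolis, so pressure-gradient force balances both:
(1/ρ)|∂P/∂n| = fV + V²/R  →  V² + fR·V − fR·V_g = 0
With fR = 4.02×10⁻⁵ × 978×10³ m = 39.3 m/s:
V = [−fR + √((fR)² + 4 fR V_g)]/2 = [−39.3 + √(39.3² + 4×39.3×44)]/2 = 26.3 m/s
Subgeostrophic (V < V_g = 44 m/s), as expected around a low.
Converting: 26.3 m/s × 1.944 = 51.2 knots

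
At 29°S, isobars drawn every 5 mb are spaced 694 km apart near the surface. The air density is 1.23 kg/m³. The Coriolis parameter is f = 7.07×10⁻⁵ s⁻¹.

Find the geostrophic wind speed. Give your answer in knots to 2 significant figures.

16 knots

Pressure gradient: |∂P/∂n| = 500 Pa / 694000 m = 7.20×10⁻⁴ Pa/m
Geostrophic balance (pressure-gradient force = Coriolis force):
V_g = (1/(fρ)) |∂P/∂n| = 7.20×10⁻⁴ / (7.07×10⁻⁵ × 1.23) = 8.28 m/s
Converting: 8.28 m/s × 1.944 = 16 knots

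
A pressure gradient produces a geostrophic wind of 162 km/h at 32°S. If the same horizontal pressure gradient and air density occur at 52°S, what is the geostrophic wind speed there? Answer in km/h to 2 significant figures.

110 km/h

With the same pressure gradient and density, V_g ∝ 1/f ∝ 1/sin φ.
V₂ = V₁ · sin φ₁ / sin φ₂ = 162 × sin 32° / sin 52°
V₂ = 162 × 0.5299/0.7880 = 110 km/h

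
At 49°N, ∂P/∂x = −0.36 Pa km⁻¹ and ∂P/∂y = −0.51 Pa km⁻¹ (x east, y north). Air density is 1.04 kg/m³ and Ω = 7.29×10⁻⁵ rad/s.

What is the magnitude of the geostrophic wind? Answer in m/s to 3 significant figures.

5.45 m/s

Coriolis parameter at 49°N:
f = 2Ω sin φ = 2 × 7.29×10⁻⁵ × sin 49° = 1.10×10⁻⁴ s⁻¹
Component geostrophic relations (x east, y north):
u_g = −(1/(fρ)) ∂P/∂y,  v_g = (1/(fρ)) ∂P/∂x
u_g = −(−0.51×10⁻³)/(1.10×10⁻⁴ × 1.04) = 4.46 m/s;  v_g = (−0.36×10⁻³)/(1.10×10⁻⁴ × 1.04) = −3.15 m/s
|V_g| = √(u_g² + v_g²) = 5.45 m/s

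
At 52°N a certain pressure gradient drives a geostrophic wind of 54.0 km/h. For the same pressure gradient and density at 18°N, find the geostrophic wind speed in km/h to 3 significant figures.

138 km/h

With the same pressure gradient and density, V_g ∝ 1/f ∝ 1/sin φ.
V₂ = V₁ · sin φ₁ / sin φ₂ = 54.0 × sin 52° / sin 18°
V₂ = 54.0 × 0.7880/0.3090 = 138 km/h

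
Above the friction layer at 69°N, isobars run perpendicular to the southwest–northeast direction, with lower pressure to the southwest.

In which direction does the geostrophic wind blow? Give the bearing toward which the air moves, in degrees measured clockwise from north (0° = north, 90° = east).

315°

The pressure-gradient force points toward the southwest (bearing 225°).
Geostrophic balance: in the Northern Hemisphere the Coriolis force deflects motion to the right, so the geostrophic wind blows 90° to the right of the pressure-gradient force (low pressure on the left).
Rotating 225° by 90° clockwise gives 315° — the wind blows toward the northwest.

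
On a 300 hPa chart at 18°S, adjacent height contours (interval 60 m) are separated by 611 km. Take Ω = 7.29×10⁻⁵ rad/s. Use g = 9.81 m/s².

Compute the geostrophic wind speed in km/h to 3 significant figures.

77.0 km/h

Coriolis parameter at 18°S:
f = 2Ω sin φ = 2 × 7.29×10⁻⁵ × sin 18° = 4.51×10⁻⁵ s⁻¹
Height gradient: |∂Z/∂n| = 60 m / 611000 m = 9.82×10⁻⁵
On a pressure surface, geostrophic balance gives V_g = (g/f)|∂Z/∂n|:
V_g = 9.81 × 9.82×10⁻⁵ / 4.51×10⁻⁵ = 21.4 m/s
Converting: 21.4 m/s × 3.6 = 77.0 km/h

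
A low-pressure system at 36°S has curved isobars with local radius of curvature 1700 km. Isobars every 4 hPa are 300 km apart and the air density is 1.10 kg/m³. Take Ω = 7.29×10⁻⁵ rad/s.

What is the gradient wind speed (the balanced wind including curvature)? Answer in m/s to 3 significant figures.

Coriolis parameter at 36°S:
f = 2Ω sin φ = 2 × 7.29×10⁻⁵ × sin 36° = 8.57×10⁻⁵ s⁻¹
Pressure gradient: |∂P/∂n| = 400 Pa / 300000 m = 1.33×10⁻³ Pa/m
Geostrophic speed: V_g = |∂P/∂n|/(fρ) = 1.33×10⁻³/(8.57×10⁻⁵ × 1.10) = 14.1 m/s
Around a low, centrifugal force acts outward with Coriolis, so pressure-gradient force balances both:
(1/ρ)|∂P/∂n| = fV + V²/R  →  V² + fR·V − fR·V_g = 0
With fR = 8.57×10⁻⁵ × 1700×10³ m = 146 m/s:
V = [−fR + √((fR)² + 4 fR V_g)]/2 = [−146 + √(146² + 4×146×14.1)]/2 = 13 m/s
Subgeostrophic (V < V_g = 14.1 m/s), as expected around a low.

13.0 m/s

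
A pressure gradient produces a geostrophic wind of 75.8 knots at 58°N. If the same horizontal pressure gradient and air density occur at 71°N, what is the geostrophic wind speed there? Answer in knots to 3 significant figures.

With the same pressure gradient and density, V_g ∝ 1/f ∝ 1/sin φ.
V₂ = V₁ · sin φ₁ / sin φ₂ = 75.8 × sin 58° / sin 71°
V₂ = 75.8 × 0.8480/0.9455 = 68.0 knots

68.0 knots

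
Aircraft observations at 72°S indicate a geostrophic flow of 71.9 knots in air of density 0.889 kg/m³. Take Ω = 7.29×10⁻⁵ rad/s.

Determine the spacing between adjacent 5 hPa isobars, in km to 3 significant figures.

110 km

Coriolis parameter at 72°S:
f = 2Ω sin φ = 2 × 7.29×10⁻⁵ × sin 72° = 1.39×10⁻⁴ s⁻¹
Wind speed in SI: 71.9 knots = 37.0 m/s
Geostrophic balance rearranged: |∂P/∂n| = f ρ V_g
|∂P/∂n| = 1.39×10⁻⁴ × 0.889 × 37.0 = 4.56×10⁻³ Pa/m
Isobar spacing: Δn = ΔP/|∂P/∂n| = 500 Pa / 4.56×10⁻³ Pa/m = 109657 m ≈ 110 km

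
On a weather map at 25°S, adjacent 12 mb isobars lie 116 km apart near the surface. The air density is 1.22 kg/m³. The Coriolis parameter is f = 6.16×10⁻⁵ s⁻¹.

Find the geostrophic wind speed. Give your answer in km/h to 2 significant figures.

500 km/h

Pressure gradient: |∂P/∂n| = 1200 Pa / 116000 m = 1.03×10⁻² Pa/m
Geostrophic balance (pressure-gradient force = Coriolis force):
V_g = (1/(fρ)) |∂P/∂n| = 1.03×10⁻² / (6.16×10⁻⁵ × 1.22) = 138 m/s
Converting: 138 m/s × 3.6 = 500 km/h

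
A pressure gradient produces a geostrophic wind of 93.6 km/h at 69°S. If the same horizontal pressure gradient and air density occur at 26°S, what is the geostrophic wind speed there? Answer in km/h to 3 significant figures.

199 km/h

With the same pressure gradient and density, V_g ∝ 1/f ∝ 1/sin φ.
V₂ = V₁ · sin φ₁ / sin φ₂ = 93.6 × sin 69° / sin 26°
V₂ = 93.6 × 0.9336/0.4384 = 199 km/h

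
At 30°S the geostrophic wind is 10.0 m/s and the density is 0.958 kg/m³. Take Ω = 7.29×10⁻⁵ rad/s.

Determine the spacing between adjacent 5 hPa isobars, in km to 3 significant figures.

Coriolis parameter at 30°S:
f = 2Ω sin φ = 2 × 7.29×10⁻⁵ × sin 30° = 7.29×10⁻⁵ s⁻¹
Geostrophic balance rearranged: |∂P/∂n| = f ρ V_g
|∂P/∂n| = 7.29×10⁻⁵ × 0.958 × 10.0 = 6.98×10⁻⁴ Pa/m
Isobar spacing: Δn = ΔP/|∂P/∂n| = 500 Pa / 6.98×10⁻⁴ Pa/m = 715941 m ≈ 716 km

716 km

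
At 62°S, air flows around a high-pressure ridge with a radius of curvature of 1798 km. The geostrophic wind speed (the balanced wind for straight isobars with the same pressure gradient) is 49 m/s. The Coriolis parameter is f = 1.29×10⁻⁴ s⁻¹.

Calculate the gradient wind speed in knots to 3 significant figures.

137 knots

Around a high, pressure-gradient force acts outward with centrifugal, so Coriolis balances both:
fV = (1/ρ)|∂P/∂n| + V²/R  →  V² − fR·V + fR·V_g = 0
With fR = 1.29×10⁻⁴ × 1798×10³ m = 232 m/s:
V = [fR − √((fR)² − 4 fR V_g)]/2 = [232 − √(232² − 4×232×49)]/2 = 70.3 m/s
Supergeostrophic (V > V_g = 49 m/s), as expected around a high.
Converting: 70.3 m/s × 1.944 = 137 knots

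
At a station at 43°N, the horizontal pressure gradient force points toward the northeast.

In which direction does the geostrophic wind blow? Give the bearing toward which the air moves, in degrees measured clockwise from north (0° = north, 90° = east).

135°

The pressure-gradient force points toward the northeast (bearing 045°).
Geostrophic balance: in the Northern Hemisphere the Coriolis force deflects motion to the right, so the geostrophic wind blows 90° to the right of the pressure-gradient force (low pressure on the left).
Rotating 045° by 90° clockwise gives 135° — the wind blows toward the southeast.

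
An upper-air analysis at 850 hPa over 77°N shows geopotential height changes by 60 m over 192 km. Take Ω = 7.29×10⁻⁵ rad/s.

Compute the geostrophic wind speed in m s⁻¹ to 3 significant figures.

Coriolis parameter at 77°N:
f = 2Ω sin φ = 2 × 7.29×10⁻⁵ × sin 77° = 1.42×10⁻⁴ s⁻¹
Height gradient: |∂Z/∂n| = 60 m / 192000 m = 3.12×10⁻⁴
On a pressure surface, geostrophic balance gives V_g = (g/f)|∂Z/∂n|:
V_g = 9.81 × 3.12×10⁻⁴ / 1.42×10⁻⁴ = 21.6 m/s

21.6 m s⁻¹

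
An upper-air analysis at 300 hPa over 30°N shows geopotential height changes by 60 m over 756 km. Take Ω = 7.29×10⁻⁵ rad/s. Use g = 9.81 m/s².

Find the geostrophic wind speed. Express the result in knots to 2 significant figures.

Coriolis parameter at 30°N:
f = 2Ω sin φ = 2 × 7.29×10⁻⁵ × sin 30° = 7.29×10⁻⁵ s⁻¹
Height gradient: |∂Z/∂n| = 60 m / 756000 m = 7.94×10⁻⁵
On a pressure surface, geostrophic balance gives V_g = (g/f)|∂Z/∂n|:
V_g = 9.81 × 7.94×10⁻⁵ / 7.29×10⁻⁵ = 10.7 m/s
Converting: 10.7 m/s × 1.944 = 21 knots

21 knots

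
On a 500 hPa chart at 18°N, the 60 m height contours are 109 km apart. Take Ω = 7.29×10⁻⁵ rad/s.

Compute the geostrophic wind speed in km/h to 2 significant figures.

Coriolis parameter at 18°N:
f = 2Ω sin φ = 2 × 7.29×10⁻⁵ × sin 18° = 4.51×10⁻⁵ s⁻¹
Height gradient: |∂Z/∂n| = 60 m / 109000 m = 5.50×10⁻⁴
On a pressure surface, geostrophic balance gives V_g = (g/f)|∂Z/∂n|:
V_g = 9.81 × 5.50×10⁻⁴ / 4.51×10⁻⁵ = 120 m/s
Converting: 120 m/s × 3.6 = 430 km/h

430 km/h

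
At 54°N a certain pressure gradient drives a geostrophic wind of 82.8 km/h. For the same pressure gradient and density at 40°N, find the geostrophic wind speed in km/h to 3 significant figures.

With the same pressure gradient and density, V_g ∝ 1/f ∝ 1/sin φ.
V₂ = V₁ · sin φ₁ / sin φ₂ = 82.8 × sin 54° / sin 40°
V₂ = 82.8 × 0.8090/0.6428 = 104 km/h

104 km/h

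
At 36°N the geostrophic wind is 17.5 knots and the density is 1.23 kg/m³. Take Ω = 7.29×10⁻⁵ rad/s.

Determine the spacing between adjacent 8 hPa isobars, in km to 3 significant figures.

Coriolis parameter at 36°N:
f = 2Ω sin φ = 2 × 7.29×10⁻⁵ × sin 36° = 8.57×10⁻⁵ s⁻¹
Wind speed in SI: 17.5 knots = 9.00 m/s
Geostrophic balance rearranged: |∂P/∂n| = f ρ V_g
|∂P/∂n| = 8.57×10⁻⁵ × 1.23 × 9.00 = 9.49×10⁻⁴ Pa/m
Isobar spacing: Δn = ΔP/|∂P/∂n| = 800 Pa / 9.49×10⁻⁴ Pa/m = 843010 m ≈ 843 km

843 km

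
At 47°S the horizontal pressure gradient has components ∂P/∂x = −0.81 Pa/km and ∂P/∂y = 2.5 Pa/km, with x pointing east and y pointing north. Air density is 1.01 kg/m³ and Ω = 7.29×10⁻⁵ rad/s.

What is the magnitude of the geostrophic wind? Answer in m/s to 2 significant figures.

Coriolis parameter at 47°S:
f = 2Ω sin φ = 2 × 7.29×10⁻⁵ × sin 47° = 1.07×10⁻⁴ s⁻¹
In the Southern Hemisphere f is negative: f = −1.07×10⁻⁴ s⁻¹.
Component geostrophic relations (x east, y north):
u_g = −(1/(fρ)) ∂P/∂y,  v_g = (1/(fρ)) ∂P/∂x
u_g = −(2.5×10⁻³)/(−1.07×10⁻⁴ × 1.01) = 23.2 m/s;  v_g = (−0.81×10⁻³)/(−1.07×10⁻⁴ × 1.01) = 7.52 m/s
|V_g| = √(u_g² + v_g²) = 24.4 m/s

24 m/s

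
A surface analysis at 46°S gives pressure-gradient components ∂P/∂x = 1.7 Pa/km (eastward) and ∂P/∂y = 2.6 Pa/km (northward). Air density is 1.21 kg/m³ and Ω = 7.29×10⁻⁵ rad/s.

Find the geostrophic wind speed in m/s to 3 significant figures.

Coriolis parameter at 46°S:
f = 2Ω sin φ = 2 × 7.29×10⁻⁵ × sin 46° = 1.05×10⁻⁴ s⁻¹
In the Southern Hemisphere f is negative: f = −1.05×10⁻⁴ s⁻¹.
Component geostrophic relations (x east, y north):
u_g = −(1/(fρ)) ∂P/∂y,  v_g = (1/(fρ)) ∂P/∂x
u_g = −(2.6×10⁻³)/(−1.05×10⁻⁴ × 1.21) = 20.5 m/s;  v_g = (1.7×10⁻³)/(−1.05×10⁻⁴ × 1.21) = −13.4 m/s
|V_g| = √(u_g² + v_g²) = 24.5 m/s

24.5 m/s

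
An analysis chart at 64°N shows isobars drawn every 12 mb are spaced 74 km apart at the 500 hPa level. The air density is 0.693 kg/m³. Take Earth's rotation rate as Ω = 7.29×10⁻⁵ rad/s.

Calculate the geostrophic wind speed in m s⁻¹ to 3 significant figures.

Coriolis parameter at 64°N:
f = 2Ω sin φ = 2 × 7.29×10⁻⁵ × sin 64° = 1.31×10⁻⁴ s⁻¹
Pressure gradient: |∂P/∂n| = 1200 Pa / 74000 m = 1.62×10⁻² Pa/m
Geostrophic balance (pressure-gradient force = Coriolis force):
V_g = (1/(fρ)) |∂P/∂n| = 1.62×10⁻² / (1.31×10⁻⁴ × 0.693) = 179 m/s

179 m s⁻¹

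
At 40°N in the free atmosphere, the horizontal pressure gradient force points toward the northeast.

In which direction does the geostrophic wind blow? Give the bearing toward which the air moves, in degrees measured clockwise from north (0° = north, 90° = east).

135°

The pressure-gradient force points toward the northeast (bearing 045°).
Geostrophic balance: in the Northern Hemisphere the Coriolis force deflects motion to the right, so the geostrophic wind blows 90° to the right of the pressure-gradient force (low pressure on the left).
Rotating 045° by 90° clockwise gives 135° — the wind blows toward the southeast.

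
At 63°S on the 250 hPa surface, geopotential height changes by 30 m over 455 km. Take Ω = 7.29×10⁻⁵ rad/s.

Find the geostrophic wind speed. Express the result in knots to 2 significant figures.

Coriolis parameter at 63°S:
f = 2Ω sin φ = 2 × 7.29×10⁻⁵ × sin 63° = 1.30×10⁻⁴ s⁻¹
Height gradient: |∂Z/∂n| = 30 m / 455000 m = 6.59×10⁻⁵
On a pressure surface, geostrophic balance gives V_g = (g/f)|∂Z/∂n|:
V_g = 9.81 × 6.59×10⁻⁵ / 1.30×10⁻⁴ = 4.98 m/s
Converting: 4.98 m/s × 1.944 = 9.7 knots

9.7 knots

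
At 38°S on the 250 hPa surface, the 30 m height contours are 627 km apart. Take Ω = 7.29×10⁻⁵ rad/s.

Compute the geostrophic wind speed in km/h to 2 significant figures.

Coriolis parameter at 38°S:
f = 2Ω sin φ = 2 × 7.29×10⁻⁵ × sin 38° = 8.98×10⁻⁵ s⁻¹
Height gradient: |∂Z/∂n| = 30 m / 627000 m = 4.78×10⁻⁵
On a pressure surface, geostrophic balance gives V_g = (g/f)|∂Z/∂n|:
V_g = 9.81 × 4.78×10⁻⁵ / 8.98×10⁻⁵ = 5.23 m/s
Converting: 5.23 m/s × 3.6 = 19 km/h

19 km/h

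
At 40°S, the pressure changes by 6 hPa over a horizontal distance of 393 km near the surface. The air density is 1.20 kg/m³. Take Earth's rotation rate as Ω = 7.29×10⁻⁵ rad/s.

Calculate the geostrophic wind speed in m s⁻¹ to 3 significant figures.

13.6 m s⁻¹

Coriolis parameter at 40°S:
f = 2Ω sin φ = 2 × 7.29×10⁻⁵ × sin 40° = 9.37×10⁻⁵ s⁻¹
Pressure gradient: |∂P/∂n| = 600 Pa / 393000 m = 1.53×10⁻³ Pa/m
Geostrophic balance (pressure-gradient force = Coriolis force):
V_g = (1/(fρ)) |∂P/∂n| = 1.53×10⁻³ / (9.37×10⁻⁵ × 1.20) = 13.6 m/s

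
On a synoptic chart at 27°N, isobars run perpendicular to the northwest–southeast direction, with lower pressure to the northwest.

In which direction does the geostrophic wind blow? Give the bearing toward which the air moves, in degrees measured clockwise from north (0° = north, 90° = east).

The pressure-gradient force points toward the northwest (bearing 315°).
Geostrophic balance: in the Northern Hemisphere the Coriolis force deflects motion to the right, so the geostrophic wind blows 90° to the right of the pressure-gradient force (low pressure on the left).
Rotating 315° by 90° clockwise gives 045° — the wind blows toward the northeast.

045°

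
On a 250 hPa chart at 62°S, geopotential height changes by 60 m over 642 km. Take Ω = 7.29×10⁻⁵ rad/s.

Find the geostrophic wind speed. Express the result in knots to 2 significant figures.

Coriolis parameter at 62°S:
f = 2Ω sin φ = 2 × 7.29×10⁻⁵ × sin 62° = 1.29×10⁻⁴ s⁻¹
Height gradient: |∂Z/∂n| = 60 m / 642000 m = 9.35×10⁻⁵
On a pressure surface, geostrophic balance gives V_g = (g/f)|∂Z/∂n|:
V_g = 9.81 × 9.35×10⁻⁵ / 1.29×10⁻⁴ = 7.12 m/s
Converting: 7.12 m/s × 1.944 = 14 knots

14 knots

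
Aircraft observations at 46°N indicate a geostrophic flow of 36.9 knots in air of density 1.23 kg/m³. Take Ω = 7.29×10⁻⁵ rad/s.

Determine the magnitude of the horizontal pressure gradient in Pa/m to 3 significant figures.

2.45×10⁻³ Pa/m

Coriolis parameter at 46°N:
f = 2Ω sin φ = 2 × 7.29×10⁻⁵ × sin 46° = 1.05×10⁻⁴ s⁻¹
Wind speed in SI: 36.9 knots = 19.0 m/s
Geostrophic balance rearranged: |∂P/∂n| = f ρ V_g
|∂P/∂n| = 1.05×10⁻⁴ × 1.23 × 19.0 = 2.45×10⁻³ Pa/m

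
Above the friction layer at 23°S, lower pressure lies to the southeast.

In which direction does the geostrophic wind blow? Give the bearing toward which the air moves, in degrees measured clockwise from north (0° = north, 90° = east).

045°

The pressure-gradient force points toward the southeast (bearing 135°).
Geostrophic balance: in the Southern Hemisphere the Coriolis force deflects motion to the left, so the geostrophic wind blows 90° to the left of the pressure-gradient force (low pressure on the right).
Rotating 135° by 90° counterclockwise gives 045° — the wind blows toward the northeast.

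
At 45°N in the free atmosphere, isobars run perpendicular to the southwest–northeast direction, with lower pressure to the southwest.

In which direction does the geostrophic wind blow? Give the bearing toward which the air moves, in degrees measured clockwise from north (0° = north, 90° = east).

The pressure-gradient force points toward the southwest (bearing 225°).
Geostrophic balance: in the Northern Hemisphere the Coriolis force deflects motion to the right, so the geostrophic wind blows 90° to the right of the pressure-gradient force (low pressure on the left).
Rotating 225° by 90° clockwise gives 315° — the wind blows toward the northwest.

315°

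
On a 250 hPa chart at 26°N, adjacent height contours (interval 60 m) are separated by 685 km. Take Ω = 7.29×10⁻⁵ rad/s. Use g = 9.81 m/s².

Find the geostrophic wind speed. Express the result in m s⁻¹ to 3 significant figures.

Coriolis parameter at 26°N:
f = 2Ω sin φ = 2 × 7.29×10⁻⁵ × sin 26° = 6.39×10⁻⁵ s⁻¹
Height gradient: |∂Z/∂n| = 60 m / 685000 m = 8.76×10⁻⁵
On a pressure surface, geostrophic balance gives V_g = (g/f)|∂Z/∂n|:
V_g = 9.81 × 8.76×10⁻⁵ / 6.39×10⁻⁵ = 13.4 m/s

13.4 m s⁻¹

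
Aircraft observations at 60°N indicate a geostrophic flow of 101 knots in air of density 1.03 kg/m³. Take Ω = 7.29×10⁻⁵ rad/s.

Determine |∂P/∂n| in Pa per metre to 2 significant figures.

Coriolis parameter at 60°N:
f = 2Ω sin φ = 2 × 7.29×10⁻⁵ × sin 60° = 1.26×10⁻⁴ s⁻¹
Wind speed in SI: 101 knots = 52.0 m/s
Geostrophic balance rearranged: |∂P/∂n| = f ρ V_g
|∂P/∂n| = 1.26×10⁻⁴ × 1.03 × 52.0 = 6.76×10⁻³ Pa/m

6.8×10⁻³ Pa/m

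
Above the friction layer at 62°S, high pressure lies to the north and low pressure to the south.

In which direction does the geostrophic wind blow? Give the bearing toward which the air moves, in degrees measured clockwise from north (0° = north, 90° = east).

The pressure-gradient force points toward the south (bearing 180°).
Geostrophic balance: in the Southern Hemisphere the Coriolis force deflects motion to the left, so the geostrophic wind blows 90° to the left of the pressure-gradient force (low pressure on the right).
Rotating 180° by 90° counterclockwise gives 090° — the wind blows toward the east.

090°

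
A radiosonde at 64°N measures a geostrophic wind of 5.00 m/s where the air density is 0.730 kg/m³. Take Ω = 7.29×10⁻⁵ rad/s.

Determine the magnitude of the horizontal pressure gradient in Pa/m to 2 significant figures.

4.8×10⁻⁴ Pa/m

Coriolis parameter at 64°N:
f = 2Ω sin φ = 2 × 7.29×10⁻⁵ × sin 64° = 1.31×10⁻⁴ s⁻¹
Geostrophic balance rearranged: |∂P/∂n| = f ρ V_g
|∂P/∂n| = 1.31×10⁻⁴ × 0.730 × 5.00 = 4.78×10⁻⁴ Pa/m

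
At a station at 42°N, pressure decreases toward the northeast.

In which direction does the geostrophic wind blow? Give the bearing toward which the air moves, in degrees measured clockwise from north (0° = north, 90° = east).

The pressure-gradient force points toward the northeast (bearing 045°).
Geostrophic balance: in the Northern Hemisphere the Coriolis force deflects motion to the right, so the geostrophic wind blows 90° to the right of the pressure-gradient force (low pressure on the left).
Rotating 045° by 90° clockwise gives 135° — the wind blows toward the southeast.

135°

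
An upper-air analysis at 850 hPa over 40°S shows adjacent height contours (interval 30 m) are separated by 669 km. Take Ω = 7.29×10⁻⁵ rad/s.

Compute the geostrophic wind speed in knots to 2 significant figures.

Coriolis parameter at 40°S:
f = 2Ω sin φ = 2 × 7.29×10⁻⁵ × sin 40° = 9.37×10⁻⁵ s⁻¹
Height gradient: |∂Z/∂n| = 30 m / 669000 m = 4.48×10⁻⁵
On a pressure surface, geostrophic balance gives V_g = (g/f)|∂Z/∂n|:
V_g = 9.81 × 4.48×10⁻⁵ / 9.37×10⁻⁵ = 4.69 m/s
Converting: 4.69 m/s × 1.944 = 9.1 knots

9.1 knots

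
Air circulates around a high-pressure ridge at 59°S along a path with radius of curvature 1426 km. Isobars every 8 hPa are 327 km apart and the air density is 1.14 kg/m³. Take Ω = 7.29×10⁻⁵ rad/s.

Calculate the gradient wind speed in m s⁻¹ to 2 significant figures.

Coriolis parameter at 59°S:
f = 2Ω sin φ = 2 × 7.29×10⁻⁵ × sin 59° = 1.25×10⁻⁴ s⁻¹
Pressure gradient: |∂P/∂n| = 800 Pa / 327000 m = 2.45×10⁻³ Pa/m
Geostrophic speed: V_g = |∂P/∂n|/(fρ) = 2.45×10⁻³/(1.25×10⁻⁴ × 1.14) = 17.2 m/s
Around a high, pressure-gradient force acts outward with centrifugal, so Coriolis balances both:
fV = (1/ρ)|∂P/∂n| + V²/R  →  V² − fR·V + fR·V_g = 0
With fR = 1.25×10⁻⁴ × 1426×10³ m = 178 m/s:
V = [fR − √((fR)² − 4 fR V_g)]/2 = [178 − √(178² − 4×178×17.2)]/2 = 19.3 m/s
Supergeostrophic (V > V_g = 17.2 m/s), as expected around a high.

19 m s⁻¹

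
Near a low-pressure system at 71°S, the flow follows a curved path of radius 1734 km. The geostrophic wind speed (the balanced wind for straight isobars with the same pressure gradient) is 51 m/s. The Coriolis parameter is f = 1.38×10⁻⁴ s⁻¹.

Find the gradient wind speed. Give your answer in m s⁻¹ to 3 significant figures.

43.2 m s⁻¹

Around a low, centrifugal force acts outward with Coriolis, so pressure-gradient force balances both:
(1/ρ)|∂P/∂n| = fV + V²/R  →  V² + fR·V − fR·V_g = 0
With fR = 1.38×10⁻⁴ × 1734×10³ m = 239 m/s:
V = [−fR + √((fR)² + 4 fR V_g)]/2 = [−239 + √(239² + 4×239×51)]/2 = 43.2 m/s
Subgeostrophic (V < V_g = 51 m/s), as expected around a low.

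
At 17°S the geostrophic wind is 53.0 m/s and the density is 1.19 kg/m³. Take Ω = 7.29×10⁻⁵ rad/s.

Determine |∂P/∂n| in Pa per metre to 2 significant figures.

2.7×10⁻³ Pa/m

Coriolis parameter at 17°S:
f = 2Ω sin φ = 2 × 7.29×10⁻⁵ × sin 17° = 4.26×10⁻⁵ s⁻¹
Geostrophic balance rearranged: |∂P/∂n| = f ρ V_g
|∂P/∂n| = 4.26×10⁻⁵ × 1.19 × 53.0 = 2.69×10⁻³ Pa/m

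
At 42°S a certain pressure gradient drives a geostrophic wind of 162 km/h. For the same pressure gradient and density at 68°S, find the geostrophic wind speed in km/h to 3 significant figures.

117 km/h

With the same pressure gradient and density, V_g ∝ 1/f ∝ 1/sin φ.
V₂ = V₁ · sin φ₁ / sin φ₂ = 162 × sin 42° / sin 68°
V₂ = 162 × 0.6691/0.9272 = 117 km/h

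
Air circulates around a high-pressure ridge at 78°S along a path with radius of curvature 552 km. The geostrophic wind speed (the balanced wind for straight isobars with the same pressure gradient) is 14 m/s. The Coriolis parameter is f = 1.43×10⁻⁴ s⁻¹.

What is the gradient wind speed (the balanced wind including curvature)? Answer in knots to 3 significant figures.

Around a high, pressure-gradient force acts outward with centrifugal, so Coriolis balances both:
fV = (1/ρ)|∂P/∂n| + V²/R  →  V² − fR·V + fR·V_g = 0
With fR = 1.43×10⁻⁴ × 552×10³ m = 78.9 m/s:
V = [fR − √((fR)² − 4 fR V_g)]/2 = [78.9 − √(78.9² − 4×78.9×14)]/2 = 18.2 m/s
Supergeostrophic (V > V_g = 14 m/s), as expected around a high.
Converting: 18.2 m/s × 1.944 = 35.4 knots

35.4 knots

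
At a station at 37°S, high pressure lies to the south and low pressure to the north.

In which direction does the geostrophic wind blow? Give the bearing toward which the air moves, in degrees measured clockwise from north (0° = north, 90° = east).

270°

The pressure-gradient force points toward the north (bearing 000°).
Geostrophic balance: in the Southern Hemisphere the Coriolis force deflects motion to the left, so the geostrophic wind blows 90° to the left of the pressure-gradient force (low pressure on the right).
Rotating 000° by 90° counterclockwise gives 270° — the wind blows toward the west.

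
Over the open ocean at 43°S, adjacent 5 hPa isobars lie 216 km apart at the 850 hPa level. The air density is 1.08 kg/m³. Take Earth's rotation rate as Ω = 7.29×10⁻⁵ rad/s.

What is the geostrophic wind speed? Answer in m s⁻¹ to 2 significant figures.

Coriolis parameter at 43°S:
f = 2Ω sin φ = 2 × 7.29×10⁻⁵ × sin 43° = 9.94×10⁻⁵ s⁻¹
Pressure gradient: |∂P/∂n| = 500 Pa / 216000 m = 2.31×10⁻³ Pa/m
Geostrophic balance (pressure-gradient force = Coriolis force):
V_g = (1/(fρ)) |∂P/∂n| = 2.31×10⁻³ / (9.94×10⁻⁵ × 1.08) = 21.6 m/s

22 m s⁻¹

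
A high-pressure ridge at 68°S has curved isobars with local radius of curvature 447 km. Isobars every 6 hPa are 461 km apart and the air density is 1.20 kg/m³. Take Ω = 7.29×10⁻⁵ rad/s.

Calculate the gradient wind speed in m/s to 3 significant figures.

9.52 m/s

Coriolis parameter at 68°S:
f = 2Ω sin φ = 2 × 7.29×10⁻⁵ × sin 68° = 1.35×10⁻⁴ s⁻¹
Pressure gradient: |∂P/∂n| = 600 Pa / 461000 m = 1.30×10⁻³ Pa/m
Geostrophic speed: V_g = |∂P/∂n|/(fρ) = 1.30×10⁻³/(1.35×10⁻⁴ × 1.20) = 8.02 m/s
Around a high, pressure-gradient force acts outward with centrifugal, so Coriolis balances both:
fV = (1/ρ)|∂P/∂n| + V²/R  →  V² − fR·V + fR·V_g = 0
With fR = 1.35×10⁻⁴ × 447×10³ m = 60.4 m/s:
V = [fR − √((fR)² − 4 fR V_g)]/2 = [60.4 − √(60.4² − 4×60.4×8.02)]/2 = 9.52 m/s
Supergeostrophic (V > V_g = 8.02 m/s), as expected around a high.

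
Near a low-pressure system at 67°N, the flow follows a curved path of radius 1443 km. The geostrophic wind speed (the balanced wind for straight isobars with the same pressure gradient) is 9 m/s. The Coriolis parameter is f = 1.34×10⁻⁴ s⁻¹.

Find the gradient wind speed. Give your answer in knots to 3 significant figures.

Around a low, centrifugal force acts outward with Coriolis, so pressure-gradient force balances both:
(1/ρ)|∂P/∂n| = fV + V²/R  →  V² + fR·V − fR·V_g = 0
With fR = 1.34×10⁻⁴ × 1443×10³ m = 193 m/s:
V = [−fR + √((fR)² + 4 fR V_g)]/2 = [−193 + √(193² + 4×193×9)]/2 = 8.62 m/s
Subgeostrophic (V < V_g = 9 m/s), as expected around a low.
Converting: 8.62 m/s × 1.944 = 16.7 knots

16.7 knots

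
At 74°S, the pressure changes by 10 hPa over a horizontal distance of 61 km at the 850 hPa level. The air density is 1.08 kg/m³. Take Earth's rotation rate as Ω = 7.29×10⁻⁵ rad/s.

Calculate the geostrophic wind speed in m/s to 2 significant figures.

Coriolis parameter at 74°S:
f = 2Ω sin φ = 2 × 7.29×10⁻⁵ × sin 74° = 1.40×10⁻⁴ s⁻¹
Pressure gradient: |∂P/∂n| = 1000 Pa / 61000 m = 1.64×10⁻² Pa/m
Geostrophic balance (pressure-gradient force = Coriolis force):
V_g = (1/(fρ)) |∂P/∂n| = 1.64×10⁻² / (1.40×10⁻⁴ × 1.08) = 108 m/s

110 m/s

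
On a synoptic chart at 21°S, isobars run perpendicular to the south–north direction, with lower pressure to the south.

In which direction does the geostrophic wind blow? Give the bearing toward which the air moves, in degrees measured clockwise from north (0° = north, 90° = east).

The pressure-gradient force points toward the south (bearing 180°).
Geostrophic balance: in the Southern Hemisphere the Coriolis force deflects motion to the left, so the geostrophic wind blows 90° to the left of the pressure-gradient force (low pressure on the right).
Rotating 180° by 90° counterclockwise gives 090° — the wind blows toward the east.

090°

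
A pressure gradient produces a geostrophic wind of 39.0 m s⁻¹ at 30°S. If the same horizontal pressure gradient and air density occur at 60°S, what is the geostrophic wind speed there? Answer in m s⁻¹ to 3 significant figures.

With the same pressure gradient and density, V_g ∝ 1/f ∝ 1/sin φ.
V₂ = V₁ · sin φ₁ / sin φ₂ = 39.0 × sin 30° / sin 60°
V₂ = 39.0 × 0.5000/0.8660 = 22.5 m s⁻¹

22.5 m s⁻¹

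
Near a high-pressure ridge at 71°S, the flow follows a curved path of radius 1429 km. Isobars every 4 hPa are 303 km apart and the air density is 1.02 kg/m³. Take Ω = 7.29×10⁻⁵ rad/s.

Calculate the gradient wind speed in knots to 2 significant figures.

Coriolis parameter at 71°S:
f = 2Ω sin φ = 2 × 7.29×10⁻⁵ × sin 71° = 1.38×10⁻⁴ s⁻¹
Pressure gradient: |∂P/∂n| = 400 Pa / 303000 m = 1.32×10⁻³ Pa/m
Geostrophic speed: V_g = |∂P/∂n|/(fρ) = 1.32×10⁻³/(1.38×10⁻⁴ × 1.02) = 9.39 m/s
Around a high, pressure-gradient force acts outward with centrifugal, so Coriolis balances both:
fV = (1/ρ)|∂P/∂n| + V²/R  →  V² − fR·V + fR·V_g = 0
With fR = 1.38×10⁻⁴ × 1429×10³ m = 197 m/s:
V = [fR − √((fR)² − 4 fR V_g)]/2 = [197 − √(197² − 4×197×9.39)]/2 = 9.88 m/s
Supergeostrophic (V > V_g = 9.39 m/s), as expected around a high.
Converting: 9.88 m/s × 1.944 = 19 knots

19 knots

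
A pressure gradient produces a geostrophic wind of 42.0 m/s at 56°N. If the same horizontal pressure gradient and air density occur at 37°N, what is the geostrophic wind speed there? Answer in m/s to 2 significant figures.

58 m/s

With the same pressure gradient and density, V_g ∝ 1/f ∝ 1/sin φ.
V₂ = V₁ · sin φ₁ / sin φ₂ = 42.0 × sin 56° / sin 37°
V₂ = 42.0 × 0.8290/0.6018 = 58 m/s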